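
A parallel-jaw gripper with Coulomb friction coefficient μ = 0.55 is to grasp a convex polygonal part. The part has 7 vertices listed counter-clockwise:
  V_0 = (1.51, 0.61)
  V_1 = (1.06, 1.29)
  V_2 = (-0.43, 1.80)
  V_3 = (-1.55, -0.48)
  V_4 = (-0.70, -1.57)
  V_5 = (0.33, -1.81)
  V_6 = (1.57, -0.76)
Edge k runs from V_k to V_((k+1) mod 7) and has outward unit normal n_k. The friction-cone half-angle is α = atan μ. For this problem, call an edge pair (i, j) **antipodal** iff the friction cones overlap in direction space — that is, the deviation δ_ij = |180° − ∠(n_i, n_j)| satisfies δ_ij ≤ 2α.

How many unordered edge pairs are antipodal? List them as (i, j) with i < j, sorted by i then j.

count = 7; pairs: (0,3), (0,4), (1,3), (1,4), (2,5), (2,6), (3,6)

α = atan 0.55 = 28.81°;  2α = 57.62°
n_0 = (+0.8339, +0.5519)
n_1 = (+0.3238, +0.9461)
n_2 = (-0.8976, +0.4409)
n_3 = (-0.7886, -0.6149)
n_4 = (-0.2269, -0.9739)
n_5 = (+0.6462, -0.7632)
n_6 = (+0.9990, +0.0438)
  (0,1): δ = 142.39°  ·
  (0,2): δ = 59.66°  ·
  (0,3): δ = 4.45°  ✓
  (0,4): δ = 43.39°  ✓
  (0,5): δ = 96.76°  ·
  (0,6): δ = 149.01°  ·
  (1,2): δ = 97.27°  ·
  (1,3): δ = 33.16°  ✓
  (1,4): δ = 5.78°  ✓
  (1,5): δ = 59.15°  ·
  (1,6): δ = 111.40°  ·
  (2,3): δ = 115.89°  ·
  (2,4): δ = 76.95°  ·
  (2,5): δ = 23.58°  ✓
  (2,6): δ = 28.67°  ✓
  (3,4): δ = 141.06°  ·
  (3,5): δ = 87.69°  ·
  (3,6): δ = 35.44°  ✓
  (4,5): δ = 126.63°  ·
  (4,6): δ = 74.38°  ·
  (5,6): δ = 127.75°  ·
antipodal pairs: 7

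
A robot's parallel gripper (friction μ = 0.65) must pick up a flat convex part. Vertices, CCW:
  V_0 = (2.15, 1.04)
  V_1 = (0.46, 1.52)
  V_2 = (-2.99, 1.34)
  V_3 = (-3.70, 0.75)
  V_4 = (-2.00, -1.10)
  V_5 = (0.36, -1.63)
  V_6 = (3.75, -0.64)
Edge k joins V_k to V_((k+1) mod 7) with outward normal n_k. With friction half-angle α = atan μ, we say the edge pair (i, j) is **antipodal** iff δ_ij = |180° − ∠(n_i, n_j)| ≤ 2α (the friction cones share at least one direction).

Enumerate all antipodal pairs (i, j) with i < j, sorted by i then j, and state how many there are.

count = 11; pairs: (0,3), (0,4), (0,5), (1,3), (1,4), (1,5), (2,4), (2,5), (3,6), (4,6), (5,6)

α = atan 0.65 = 33.02°;  2α = 66.05°
n_0 = (+0.2732, +0.9620)
n_1 = (-0.0521, +0.9986)
n_2 = (-0.6391, +0.7691)
n_3 = (-0.7363, -0.6766)
n_4 = (-0.2191, -0.9757)
n_5 = (+0.2803, -0.9599)
n_6 = (+0.7241, +0.6897)
  (0,1): δ = 161.16°  ·
  (0,2): δ = 124.42°  ·
  (0,3): δ = 31.56°  ✓
  (0,4): δ = 3.20°  ✓
  (0,5): δ = 32.14°  ✓
  (0,6): δ = 149.46°  ·
  (1,2): δ = 143.26°  ·
  (1,3): δ = 50.41°  ✓
  (1,4): δ = 15.64°  ✓
  (1,5): δ = 13.29°  ✓
  (1,6): δ = 130.62°  ·
  (2,3): δ = 87.15°  ·
  (2,4): δ = 52.38°  ✓
  (2,5): δ = 23.45°  ✓
  (2,6): δ = 93.88°  ·
  (3,4): δ = 145.24°  ·
  (3,5): δ = 116.30°  ·
  (3,6): δ = 1.02°  ✓
  (4,5): δ = 151.06°  ·
  (4,6): δ = 33.74°  ✓
  (5,6): δ = 62.68°  ✓
antipodal pairs: 11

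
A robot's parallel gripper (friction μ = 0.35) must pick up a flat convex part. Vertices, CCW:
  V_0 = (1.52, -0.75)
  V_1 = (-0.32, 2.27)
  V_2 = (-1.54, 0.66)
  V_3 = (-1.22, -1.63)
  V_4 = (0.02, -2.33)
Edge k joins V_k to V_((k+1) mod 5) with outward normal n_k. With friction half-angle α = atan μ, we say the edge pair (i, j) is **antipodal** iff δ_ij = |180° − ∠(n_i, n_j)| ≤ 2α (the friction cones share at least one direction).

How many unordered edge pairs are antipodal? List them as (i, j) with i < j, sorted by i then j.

count = 3; pairs: (0,2), (0,3), (1,4)

α = atan 0.35 = 19.29°;  2α = 38.58°
n_0 = (+0.8540, +0.5203)
n_1 = (-0.7970, +0.6040)
n_2 = (-0.9904, -0.1384)
n_3 = (-0.4916, -0.8708)
n_4 = (+0.7252, -0.6885)
  (0,1): δ = 68.51°  ·
  (0,2): δ = 23.40°  ✓
  (0,3): δ = 29.20°  ✓
  (0,4): δ = 105.14°  ·
  (1,2): δ = 134.89°  ·
  (1,3): δ = 82.29°  ·
  (1,4): δ = 6.36°  ✓
  (2,3): δ = 127.40°  ·
  (2,4): δ = 51.47°  ·
  (3,4): δ = 104.07°  ·
antipodal pairs: 3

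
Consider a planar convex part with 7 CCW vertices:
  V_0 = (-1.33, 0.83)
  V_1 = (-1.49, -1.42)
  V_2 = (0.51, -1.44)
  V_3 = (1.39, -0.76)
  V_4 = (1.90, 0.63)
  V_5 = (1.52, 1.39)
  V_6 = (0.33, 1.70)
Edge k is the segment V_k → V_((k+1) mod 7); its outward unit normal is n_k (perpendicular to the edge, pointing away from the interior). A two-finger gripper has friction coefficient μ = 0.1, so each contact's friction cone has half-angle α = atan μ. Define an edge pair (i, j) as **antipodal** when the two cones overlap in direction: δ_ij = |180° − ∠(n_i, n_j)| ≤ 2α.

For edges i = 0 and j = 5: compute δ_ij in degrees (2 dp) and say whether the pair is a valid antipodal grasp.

δ = 79.47°, invalid

α = atan 0.1 = 5.71°;  2α = 11.42°
edge 0: e_0 = (-0.16, -2.25);  n_0 = (-0.9975, +0.0709)
edge 5: e_5 = (-1.19, +0.31);  n_5 = (+0.2521, +0.9677)
∠(n_0, n_5) = 100.53°
δ = |180° − 100.53°| = 79.47°
79.47° > 2α = 11.42°  →  invalid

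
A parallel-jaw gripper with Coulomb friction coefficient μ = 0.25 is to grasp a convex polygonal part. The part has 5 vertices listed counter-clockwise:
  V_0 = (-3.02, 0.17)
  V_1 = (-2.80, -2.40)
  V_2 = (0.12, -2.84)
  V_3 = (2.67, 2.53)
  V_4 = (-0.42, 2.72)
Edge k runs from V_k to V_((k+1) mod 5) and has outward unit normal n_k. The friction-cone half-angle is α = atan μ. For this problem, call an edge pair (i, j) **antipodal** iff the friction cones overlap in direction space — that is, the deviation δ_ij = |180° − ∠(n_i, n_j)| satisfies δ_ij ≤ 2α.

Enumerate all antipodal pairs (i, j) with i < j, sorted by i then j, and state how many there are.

α = atan 0.25 = 14.04°;  2α = 28.07°
n_0 = (-0.9964, -0.0853)
n_1 = (-0.1490, -0.9888)
n_2 = (+0.9033, -0.4290)
n_3 = (+0.0614, +0.9981)
n_4 = (-0.7002, +0.7139)
  (0,1): δ = 103.46°  ·
  (0,2): δ = 30.29°  ·
  (0,3): δ = 81.59°  ·
  (0,4): δ = 129.55°  ·
  (1,2): δ = 106.83°  ·
  (1,3): δ = 5.05°  ✓
  (1,4): δ = 53.01°  ·
  (2,3): δ = 68.12°  ·
  (2,4): δ = 20.16°  ✓
  (3,4): δ = 132.04°  ·
antipodal pairs: 2

count = 2; pairs: (1,3), (2,4)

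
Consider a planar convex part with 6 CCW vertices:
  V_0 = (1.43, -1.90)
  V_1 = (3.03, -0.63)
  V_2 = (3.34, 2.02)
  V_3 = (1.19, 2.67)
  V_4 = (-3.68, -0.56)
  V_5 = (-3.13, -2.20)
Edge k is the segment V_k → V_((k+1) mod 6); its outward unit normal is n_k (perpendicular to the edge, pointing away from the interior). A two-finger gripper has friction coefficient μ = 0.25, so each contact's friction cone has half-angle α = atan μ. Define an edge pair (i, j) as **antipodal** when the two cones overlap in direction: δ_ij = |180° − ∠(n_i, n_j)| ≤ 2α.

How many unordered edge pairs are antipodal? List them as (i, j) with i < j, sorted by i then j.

count = 3; pairs: (0,3), (1,4), (2,5)

α = atan 0.25 = 14.04°;  2α = 28.07°
n_0 = (+0.6217, -0.7833)
n_1 = (+0.9932, -0.1162)
n_2 = (+0.2894, +0.9572)
n_3 = (-0.5527, +0.8334)
n_4 = (-0.9481, -0.3180)
n_5 = (+0.0656, -0.9978)
  (0,1): δ = 135.11°  ·
  (0,2): δ = 55.26°  ·
  (0,3): δ = 4.89°  ✓
  (0,4): δ = 70.10°  ·
  (0,5): δ = 145.32°  ·
  (1,2): δ = 100.15°  ·
  (1,3): δ = 49.77°  ·
  (1,4): δ = 25.21°  ✓
  (1,5): δ = 100.44°  ·
  (2,3): δ = 129.62°  ·
  (2,4): δ = 54.64°  ·
  (2,5): δ = 20.59°  ✓
  (3,4): δ = 105.01°  ·
  (3,5): δ = 29.79°  ·
  (4,5): δ = 104.78°  ·
antipodal pairs: 3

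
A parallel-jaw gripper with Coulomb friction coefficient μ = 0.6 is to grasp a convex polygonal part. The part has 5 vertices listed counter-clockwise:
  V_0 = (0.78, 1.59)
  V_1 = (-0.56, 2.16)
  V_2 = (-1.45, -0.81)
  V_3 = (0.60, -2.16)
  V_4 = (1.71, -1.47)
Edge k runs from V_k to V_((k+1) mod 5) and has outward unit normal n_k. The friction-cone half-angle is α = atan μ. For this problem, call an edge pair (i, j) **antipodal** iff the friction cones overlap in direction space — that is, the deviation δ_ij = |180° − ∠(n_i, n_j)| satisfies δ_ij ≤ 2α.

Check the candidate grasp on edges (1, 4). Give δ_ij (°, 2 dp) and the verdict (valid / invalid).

α = atan 0.6 = 30.96°;  2α = 61.93°
edge 1: e_1 = (-0.89, -2.97);  n_1 = (-0.9579, +0.2871)
edge 4: e_4 = (-0.93, +3.06);  n_4 = (+0.9568, +0.2908)
∠(n_1, n_4) = 146.41°
δ = |180° − 146.41°| = 33.59°
33.59° ≤ 2α = 61.93°  →  valid

δ = 33.59°, valid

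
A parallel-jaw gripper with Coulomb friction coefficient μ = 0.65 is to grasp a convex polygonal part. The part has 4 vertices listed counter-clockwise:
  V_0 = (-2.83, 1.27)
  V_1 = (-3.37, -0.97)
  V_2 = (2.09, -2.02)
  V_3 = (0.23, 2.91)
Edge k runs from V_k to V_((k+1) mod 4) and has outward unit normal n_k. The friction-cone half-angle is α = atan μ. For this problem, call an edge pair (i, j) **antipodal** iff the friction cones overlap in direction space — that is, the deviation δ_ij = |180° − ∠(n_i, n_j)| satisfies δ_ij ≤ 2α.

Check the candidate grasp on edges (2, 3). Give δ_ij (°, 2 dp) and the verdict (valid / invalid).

δ = 82.48°, invalid

α = atan 0.65 = 33.02°;  2α = 66.05°
edge 2: e_2 = (-1.86, +4.93);  n_2 = (+0.9356, +0.3530)
edge 3: e_3 = (-3.06, -1.64);  n_3 = (-0.4724, +0.8814)
∠(n_2, n_3) = 97.52°
δ = |180° − 97.52°| = 82.48°
82.48° > 2α = 66.05°  →  invalid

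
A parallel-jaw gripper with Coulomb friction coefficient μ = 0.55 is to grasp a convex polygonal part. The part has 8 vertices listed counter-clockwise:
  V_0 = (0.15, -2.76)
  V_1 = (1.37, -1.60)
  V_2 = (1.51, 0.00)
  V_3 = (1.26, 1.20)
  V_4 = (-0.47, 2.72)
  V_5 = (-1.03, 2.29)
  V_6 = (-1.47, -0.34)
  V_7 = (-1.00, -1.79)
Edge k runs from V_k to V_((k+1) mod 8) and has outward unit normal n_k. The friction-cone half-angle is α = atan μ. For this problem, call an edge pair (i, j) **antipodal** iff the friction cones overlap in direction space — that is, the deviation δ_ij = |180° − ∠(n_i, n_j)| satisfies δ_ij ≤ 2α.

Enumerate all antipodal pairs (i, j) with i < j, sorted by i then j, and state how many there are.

count = 11; pairs: (0,4), (0,5), (1,4), (1,5), (1,6), (1,7), (2,5), (2,6), (2,7), (3,6), (3,7)

α = atan 0.55 = 28.81°;  2α = 57.62°
n_0 = (+0.6891, -0.7247)
n_1 = (+0.9962, -0.0872)
n_2 = (+0.9790, +0.2040)
n_3 = (+0.6600, +0.7512)
n_4 = (-0.6090, +0.7932)
n_5 = (-0.9863, +0.1650)
n_6 = (-0.9513, -0.3083)
n_7 = (-0.6447, -0.7644)
  (0,1): δ = 138.56°  ·
  (0,2): δ = 121.79°  ·
  (0,3): δ = 84.86°  ·
  (0,4): δ = 6.04°  ✓
  (0,5): δ = 36.95°  ✓
  (0,6): δ = 64.40°  ·
  (0,7): δ = 96.30°  ·
  (1,2): δ = 163.23°  ·
  (1,3): δ = 126.30°  ·
  (1,4): δ = 47.48°  ✓
  (1,5): δ = 4.50°  ✓
  (1,6): δ = 22.96°  ✓
  (1,7): δ = 54.85°  ✓
  (2,3): δ = 143.07°  ·
  (2,4): δ = 64.25°  ·
  (2,5): δ = 21.27°  ✓
  (2,6): δ = 6.19°  ✓
  (2,7): δ = 38.08°  ✓
  (3,4): δ = 101.18°  ·
  (3,5): δ = 58.19°  ·
  (3,6): δ = 30.74°  ✓
  (3,7): δ = 1.16°  ✓
  (4,5): δ = 137.02°  ·
  (4,6): δ = 109.56°  ·
  (4,7): δ = 77.67°  ·
  (5,6): δ = 152.54°  ·
  (5,7): δ = 120.65°  ·
  (6,7): δ = 148.11°  ·
antipodal pairs: 11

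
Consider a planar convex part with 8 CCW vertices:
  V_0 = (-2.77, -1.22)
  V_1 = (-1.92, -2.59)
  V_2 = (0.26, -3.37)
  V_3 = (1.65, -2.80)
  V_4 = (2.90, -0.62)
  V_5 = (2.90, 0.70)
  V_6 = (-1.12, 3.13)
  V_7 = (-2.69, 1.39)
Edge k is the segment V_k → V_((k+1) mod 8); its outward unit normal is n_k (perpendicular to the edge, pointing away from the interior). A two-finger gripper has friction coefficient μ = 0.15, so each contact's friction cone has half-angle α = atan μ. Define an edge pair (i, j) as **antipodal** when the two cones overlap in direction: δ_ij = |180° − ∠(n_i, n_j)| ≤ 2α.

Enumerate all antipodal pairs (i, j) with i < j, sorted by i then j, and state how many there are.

count = 3; pairs: (1,5), (3,6), (4,7)

α = atan 0.15 = 8.53°;  2α = 17.06°
n_0 = (-0.8497, -0.5272)
n_1 = (-0.3369, -0.9415)
n_2 = (+0.3794, -0.9252)
n_3 = (+0.8675, -0.4974)
n_4 = (+1.0000, -0.0000)
n_5 = (+0.5173, +0.8558)
n_6 = (-0.7424, +0.6699)
n_7 = (-0.9995, +0.0306)
  (0,1): δ = 141.50°  ·
  (0,2): δ = 99.52°  ·
  (0,3): δ = 61.65°  ·
  (0,4): δ = 31.82°  ·
  (0,5): δ = 27.03°  ·
  (0,6): δ = 106.12°  ·
  (0,7): δ = 146.43°  ·
  (1,2): δ = 138.02°  ·
  (1,3): δ = 100.14°  ·
  (1,4): δ = 70.31°  ·
  (1,5): δ = 11.46°  ✓
  (1,6): δ = 67.63°  ·
  (1,7): δ = 107.93°  ·
  (2,3): δ = 142.13°  ·
  (2,4): δ = 112.30°  ·
  (2,5): δ = 53.45°  ·
  (2,6): δ = 25.64°  ·
  (2,7): δ = 65.95°  ·
  (3,4): δ = 150.17°  ·
  (3,5): δ = 91.32°  ·
  (3,6): δ = 12.23°  ✓
  (3,7): δ = 28.07°  ·
  (4,5): δ = 121.15°  ·
  (4,6): δ = 42.06°  ·
  (4,7): δ = 1.76°  ✓
  (5,6): δ = 100.91°  ·
  (5,7): δ = 60.60°  ·
  (6,7): δ = 139.70°  ·
antipodal pairs: 3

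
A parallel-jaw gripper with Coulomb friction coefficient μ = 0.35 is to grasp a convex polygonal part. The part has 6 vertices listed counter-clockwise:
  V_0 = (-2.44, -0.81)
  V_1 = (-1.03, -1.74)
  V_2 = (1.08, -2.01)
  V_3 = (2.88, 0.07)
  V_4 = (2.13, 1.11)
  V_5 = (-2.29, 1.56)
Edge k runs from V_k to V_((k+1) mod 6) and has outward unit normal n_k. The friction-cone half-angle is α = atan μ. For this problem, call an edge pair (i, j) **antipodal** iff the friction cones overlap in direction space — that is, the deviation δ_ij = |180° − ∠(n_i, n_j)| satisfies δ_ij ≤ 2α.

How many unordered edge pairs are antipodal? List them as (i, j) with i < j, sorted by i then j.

count = 4; pairs: (0,3), (0,4), (1,4), (2,5)

α = atan 0.35 = 19.29°;  2α = 38.58°
n_0 = (-0.5506, -0.8348)
n_1 = (-0.1269, -0.9919)
n_2 = (+0.7562, -0.6544)
n_3 = (+0.8111, +0.5849)
n_4 = (+0.1013, +0.9949)
n_5 = (-0.9980, +0.0632)
  (0,1): δ = 153.88°  ·
  (0,2): δ = 97.46°  ·
  (0,3): δ = 20.79°  ✓
  (0,4): δ = 27.59°  ✓
  (0,5): δ = 119.79°  ·
  (1,2): δ = 123.58°  ·
  (1,3): δ = 46.91°  ·
  (1,4): δ = 1.48°  ✓
  (1,5): δ = 93.67°  ·
  (2,3): δ = 103.33°  ·
  (2,4): δ = 54.94°  ·
  (2,5): δ = 37.25°  ✓
  (3,4): δ = 131.61°  ·
  (3,5): δ = 39.42°  ·
  (4,5): δ = 87.81°  ·
antipodal pairs: 4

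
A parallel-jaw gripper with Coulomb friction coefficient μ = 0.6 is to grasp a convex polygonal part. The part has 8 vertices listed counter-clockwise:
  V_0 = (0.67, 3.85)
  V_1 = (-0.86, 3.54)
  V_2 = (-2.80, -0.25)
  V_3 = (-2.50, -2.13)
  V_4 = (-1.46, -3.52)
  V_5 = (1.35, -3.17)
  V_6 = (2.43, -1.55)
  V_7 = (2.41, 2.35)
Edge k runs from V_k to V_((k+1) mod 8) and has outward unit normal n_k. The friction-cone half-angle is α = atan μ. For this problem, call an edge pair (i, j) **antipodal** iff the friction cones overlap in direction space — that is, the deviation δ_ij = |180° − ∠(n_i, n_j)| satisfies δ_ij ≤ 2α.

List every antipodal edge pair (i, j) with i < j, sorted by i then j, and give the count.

α = atan 0.6 = 30.96°;  2α = 61.93°
n_0 = (-0.1986, +0.9801)
n_1 = (-0.8902, +0.4556)
n_2 = (-0.9875, -0.1576)
n_3 = (-0.8007, -0.5991)
n_4 = (+0.1236, -0.9923)
n_5 = (+0.8321, -0.5547)
n_6 = (+1.0000, +0.0051)
n_7 = (+0.6529, +0.7574)
  (0,1): δ = 128.56°  ·
  (0,2): δ = 92.39°  ·
  (0,3): δ = 64.65°  ·
  (0,4): δ = 4.35°  ✓
  (0,5): δ = 44.86°  ✓
  (0,6): δ = 78.84°  ·
  (0,7): δ = 127.78°  ·
  (1,2): δ = 143.83°  ·
  (1,3): δ = 116.09°  ·
  (1,4): δ = 55.79°  ✓
  (1,5): δ = 6.58°  ✓
  (1,6): δ = 27.40°  ✓
  (1,7): δ = 76.34°  ·
  (2,3): δ = 152.26°  ·
  (2,4): δ = 91.97°  ·
  (2,5): δ = 42.76°  ✓
  (2,6): δ = 8.77°  ✓
  (2,7): δ = 40.17°  ✓
  (3,4): δ = 119.70°  ·
  (3,5): δ = 70.49°  ·
  (3,6): δ = 36.51°  ✓
  (3,7): δ = 12.43°  ✓
  (4,5): δ = 130.79°  ·
  (4,6): δ = 96.81°  ·
  (4,7): δ = 47.86°  ✓
  (5,6): δ = 146.02°  ·
  (5,7): δ = 97.07°  ·
  (6,7): δ = 131.06°  ·
antipodal pairs: 11

count = 11; pairs: (0,4), (0,5), (1,4), (1,5), (1,6), (2,5), (2,6), (2,7), (3,6), (3,7), (4,7)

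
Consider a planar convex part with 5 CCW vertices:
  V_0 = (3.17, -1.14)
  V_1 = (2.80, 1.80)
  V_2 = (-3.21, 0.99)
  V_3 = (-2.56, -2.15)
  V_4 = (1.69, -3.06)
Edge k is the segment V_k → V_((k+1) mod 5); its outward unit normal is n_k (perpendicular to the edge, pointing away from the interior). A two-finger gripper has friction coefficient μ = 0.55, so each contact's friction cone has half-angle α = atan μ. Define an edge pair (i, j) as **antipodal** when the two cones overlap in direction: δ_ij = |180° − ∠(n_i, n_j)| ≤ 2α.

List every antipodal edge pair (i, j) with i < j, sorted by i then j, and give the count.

count = 4; pairs: (0,2), (1,3), (1,4), (2,4)

α = atan 0.55 = 28.81°;  2α = 57.62°
n_0 = (+0.9922, +0.1249)
n_1 = (-0.1336, +0.9910)
n_2 = (-0.9792, -0.2027)
n_3 = (-0.2094, -0.9778)
n_4 = (+0.7920, -0.6105)
  (0,1): δ = 89.50°  ·
  (0,2): δ = 4.52°  ✓
  (0,3): δ = 70.74°  ·
  (0,4): δ = 135.20°  ·
  (1,2): δ = 85.98°  ·
  (1,3): δ = 19.76°  ✓
  (1,4): δ = 44.70°  ✓
  (2,3): δ = 113.78°  ·
  (2,4): δ = 49.32°  ✓
  (3,4): δ = 115.54°  ·
antipodal pairs: 4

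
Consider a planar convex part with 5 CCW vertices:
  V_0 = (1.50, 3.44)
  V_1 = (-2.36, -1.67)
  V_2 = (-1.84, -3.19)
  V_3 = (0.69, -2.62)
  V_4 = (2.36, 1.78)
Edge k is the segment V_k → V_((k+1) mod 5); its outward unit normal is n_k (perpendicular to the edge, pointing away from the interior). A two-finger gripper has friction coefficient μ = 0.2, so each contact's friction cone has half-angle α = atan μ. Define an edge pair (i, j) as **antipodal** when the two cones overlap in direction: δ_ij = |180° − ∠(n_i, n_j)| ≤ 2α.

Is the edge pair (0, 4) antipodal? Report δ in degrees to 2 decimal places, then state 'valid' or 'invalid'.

δ = 64.45°, invalid

α = atan 0.2 = 11.31°;  2α = 22.62°
edge 0: e_0 = (-3.86, -5.11);  n_0 = (-0.7979, +0.6027)
edge 4: e_4 = (-0.86, +1.66);  n_4 = (+0.8879, +0.4600)
∠(n_0, n_4) = 115.55°
δ = |180° − 115.55°| = 64.45°
64.45° > 2α = 22.62°  →  invalid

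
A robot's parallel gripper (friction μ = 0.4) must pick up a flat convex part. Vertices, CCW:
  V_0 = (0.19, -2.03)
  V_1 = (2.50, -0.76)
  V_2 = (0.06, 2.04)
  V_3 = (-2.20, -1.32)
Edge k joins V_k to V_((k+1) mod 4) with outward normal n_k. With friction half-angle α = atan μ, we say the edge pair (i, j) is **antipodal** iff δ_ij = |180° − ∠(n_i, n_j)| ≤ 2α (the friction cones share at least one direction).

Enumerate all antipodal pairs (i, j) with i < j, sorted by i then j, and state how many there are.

count = 2; pairs: (0,2), (1,3)

α = atan 0.4 = 21.80°;  2α = 43.60°
n_0 = (+0.4818, -0.8763)
n_1 = (+0.7539, +0.6570)
n_2 = (-0.8298, +0.5581)
n_3 = (-0.2848, -0.9586)
  (0,1): δ = 77.73°  ·
  (0,2): δ = 27.27°  ✓
  (0,3): δ = 134.65°  ·
  (1,2): δ = 75.00°  ·
  (1,3): δ = 32.39°  ✓
  (2,3): δ = 72.62°  ·
antipodal pairs: 2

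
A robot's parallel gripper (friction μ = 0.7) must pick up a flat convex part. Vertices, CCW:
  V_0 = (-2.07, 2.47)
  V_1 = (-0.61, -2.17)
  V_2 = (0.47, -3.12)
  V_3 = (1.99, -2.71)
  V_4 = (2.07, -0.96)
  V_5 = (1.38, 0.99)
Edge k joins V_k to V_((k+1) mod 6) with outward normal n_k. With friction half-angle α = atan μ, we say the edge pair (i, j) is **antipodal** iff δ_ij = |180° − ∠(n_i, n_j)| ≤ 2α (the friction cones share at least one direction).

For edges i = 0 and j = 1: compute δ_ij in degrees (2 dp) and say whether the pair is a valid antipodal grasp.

δ = 148.80°, invalid

α = atan 0.7 = 34.99°;  2α = 69.98°
edge 0: e_0 = (+1.46, -4.64);  n_0 = (-0.9539, -0.3001)
edge 1: e_1 = (+1.08, -0.95);  n_1 = (-0.6605, -0.7509)
∠(n_0, n_1) = 31.20°
δ = |180° − 31.20°| = 148.80°
148.80° > 2α = 69.98°  →  invalid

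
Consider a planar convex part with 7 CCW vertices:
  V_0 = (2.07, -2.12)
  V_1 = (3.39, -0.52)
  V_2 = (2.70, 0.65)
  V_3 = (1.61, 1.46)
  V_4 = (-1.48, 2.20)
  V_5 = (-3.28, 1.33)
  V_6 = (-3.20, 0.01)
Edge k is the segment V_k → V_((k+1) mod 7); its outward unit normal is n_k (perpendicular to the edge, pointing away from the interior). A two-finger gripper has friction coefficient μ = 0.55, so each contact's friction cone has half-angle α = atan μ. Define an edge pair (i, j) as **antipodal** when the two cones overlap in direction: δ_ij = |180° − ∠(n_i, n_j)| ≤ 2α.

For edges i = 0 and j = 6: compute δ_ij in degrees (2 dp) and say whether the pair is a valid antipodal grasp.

δ = 107.52°, invalid

α = atan 0.55 = 28.81°;  2α = 57.62°
edge 0: e_0 = (+1.32, +1.60);  n_0 = (+0.7714, -0.6364)
edge 6: e_6 = (+5.27, -2.13);  n_6 = (-0.3747, -0.9271)
∠(n_0, n_6) = 72.48°
δ = |180° − 72.48°| = 107.52°
107.52° > 2α = 57.62°  →  invalid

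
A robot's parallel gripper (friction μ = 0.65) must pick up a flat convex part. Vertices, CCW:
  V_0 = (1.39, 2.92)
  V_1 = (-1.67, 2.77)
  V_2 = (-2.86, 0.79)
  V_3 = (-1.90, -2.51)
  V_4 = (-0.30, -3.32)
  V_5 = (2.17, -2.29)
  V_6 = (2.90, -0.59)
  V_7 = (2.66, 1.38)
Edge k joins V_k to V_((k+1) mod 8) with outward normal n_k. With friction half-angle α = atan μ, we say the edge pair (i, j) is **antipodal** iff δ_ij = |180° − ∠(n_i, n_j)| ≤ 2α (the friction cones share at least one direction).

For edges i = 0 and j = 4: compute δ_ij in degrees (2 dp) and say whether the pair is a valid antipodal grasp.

δ = 19.83°, valid

α = atan 0.65 = 33.02°;  2α = 66.05°
edge 0: e_0 = (-3.06, -0.15);  n_0 = (-0.0490, +0.9988)
edge 4: e_4 = (+2.47, +1.03);  n_4 = (+0.3849, -0.9230)
∠(n_0, n_4) = 160.17°
δ = |180° − 160.17°| = 19.83°
19.83° ≤ 2α = 66.05°  →  valid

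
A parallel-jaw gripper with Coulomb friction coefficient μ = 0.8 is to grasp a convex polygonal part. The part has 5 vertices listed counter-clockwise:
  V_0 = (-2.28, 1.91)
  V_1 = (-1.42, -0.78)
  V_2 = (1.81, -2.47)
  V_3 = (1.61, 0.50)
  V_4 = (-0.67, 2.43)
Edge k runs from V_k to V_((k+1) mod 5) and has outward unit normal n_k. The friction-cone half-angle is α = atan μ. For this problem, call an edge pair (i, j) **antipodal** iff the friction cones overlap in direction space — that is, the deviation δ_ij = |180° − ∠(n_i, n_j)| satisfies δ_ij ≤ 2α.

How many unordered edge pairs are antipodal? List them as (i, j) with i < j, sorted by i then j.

α = atan 0.8 = 38.66°;  2α = 77.32°
n_0 = (-0.9525, -0.3045)
n_1 = (-0.4636, -0.8860)
n_2 = (+0.9977, +0.0672)
n_3 = (+0.6461, +0.7633)
n_4 = (-0.3073, +0.9516)
  (0,1): δ = 135.35°  ·
  (0,2): δ = 13.88°  ✓
  (0,3): δ = 32.02°  ✓
  (0,4): δ = 90.17°  ·
  (1,2): δ = 58.53°  ✓
  (1,3): δ = 12.63°  ✓
  (1,4): δ = 45.52°  ✓
  (2,3): δ = 134.10°  ·
  (2,4): δ = 75.95°  ✓
  (3,4): δ = 121.85°  ·
antipodal pairs: 6

count = 6; pairs: (0,2), (0,3), (1,2), (1,3), (1,4), (2,4)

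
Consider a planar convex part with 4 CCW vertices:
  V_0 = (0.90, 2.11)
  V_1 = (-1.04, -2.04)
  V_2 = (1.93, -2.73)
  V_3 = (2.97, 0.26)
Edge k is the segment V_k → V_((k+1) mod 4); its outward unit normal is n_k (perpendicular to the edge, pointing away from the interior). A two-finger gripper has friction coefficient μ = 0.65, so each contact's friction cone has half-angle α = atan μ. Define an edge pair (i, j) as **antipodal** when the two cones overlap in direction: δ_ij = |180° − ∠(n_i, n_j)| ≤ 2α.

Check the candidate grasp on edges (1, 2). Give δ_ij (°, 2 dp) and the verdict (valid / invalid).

δ = 96.10°, invalid

α = atan 0.65 = 33.02°;  2α = 66.05°
edge 1: e_1 = (+2.97, -0.69);  n_1 = (-0.2263, -0.9741)
edge 2: e_2 = (+1.04, +2.99);  n_2 = (+0.9445, -0.3285)
∠(n_1, n_2) = 83.90°
δ = |180° − 83.90°| = 96.10°
96.10° > 2α = 66.05°  →  invalid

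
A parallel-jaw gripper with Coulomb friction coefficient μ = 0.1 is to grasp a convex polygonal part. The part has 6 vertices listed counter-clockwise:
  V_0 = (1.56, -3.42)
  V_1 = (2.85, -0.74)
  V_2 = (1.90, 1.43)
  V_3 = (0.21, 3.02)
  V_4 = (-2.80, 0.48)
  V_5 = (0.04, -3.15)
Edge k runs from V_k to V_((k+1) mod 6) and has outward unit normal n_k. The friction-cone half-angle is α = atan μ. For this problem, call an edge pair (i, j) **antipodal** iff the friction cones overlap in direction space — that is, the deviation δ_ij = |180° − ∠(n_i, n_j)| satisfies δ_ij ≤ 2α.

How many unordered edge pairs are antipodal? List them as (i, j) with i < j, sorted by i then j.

count = 1; pairs: (2,4)

α = atan 0.1 = 5.71°;  2α = 11.42°
n_0 = (+0.9011, -0.4337)
n_1 = (+0.9161, +0.4010)
n_2 = (+0.6852, +0.7283)
n_3 = (-0.6449, +0.7643)
n_4 = (-0.7876, -0.6162)
n_5 = (-0.1749, -0.9846)
  (0,1): δ = 130.65°  ·
  (0,2): δ = 107.55°  ·
  (0,3): δ = 24.14°  ·
  (0,4): δ = 63.74°  ·
  (0,5): δ = 105.63°  ·
  (1,2): δ = 156.90°  ·
  (1,3): δ = 73.48°  ·
  (1,4): δ = 14.40°  ·
  (1,5): δ = 56.28°  ·
  (2,3): δ = 96.59°  ·
  (2,4): δ = 8.71°  ✓
  (2,5): δ = 33.18°  ·
  (3,4): δ = 92.12°  ·
  (3,5): δ = 50.23°  ·
  (4,5): δ = 138.11°  ·
antipodal pairs: 1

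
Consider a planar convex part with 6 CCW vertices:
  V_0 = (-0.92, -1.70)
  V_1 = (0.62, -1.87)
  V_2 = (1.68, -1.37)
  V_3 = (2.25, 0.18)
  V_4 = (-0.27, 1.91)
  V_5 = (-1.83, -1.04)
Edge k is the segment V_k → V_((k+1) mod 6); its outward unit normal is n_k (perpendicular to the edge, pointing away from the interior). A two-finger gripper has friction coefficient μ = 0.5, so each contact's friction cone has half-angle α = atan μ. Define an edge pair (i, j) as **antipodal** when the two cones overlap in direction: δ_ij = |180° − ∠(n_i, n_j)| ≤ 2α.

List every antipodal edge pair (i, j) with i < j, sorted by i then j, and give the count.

α = atan 0.5 = 26.57°;  2α = 53.13°
n_0 = (-0.1097, -0.9940)
n_1 = (+0.4266, -0.9044)
n_2 = (+0.9385, -0.3451)
n_3 = (+0.5660, +0.8244)
n_4 = (-0.8840, +0.4675)
n_5 = (-0.5871, -0.8095)
  (0,1): δ = 148.45°  ·
  (0,2): δ = 103.89°  ·
  (0,3): δ = 28.17°  ✓
  (0,4): δ = 68.43°  ·
  (0,5): δ = 150.35°  ·
  (1,2): δ = 135.44°  ·
  (1,3): δ = 59.72°  ·
  (1,4): δ = 36.88°  ✓
  (1,5): δ = 118.79°  ·
  (2,3): δ = 104.28°  ·
  (2,4): δ = 7.68°  ✓
  (2,5): δ = 74.24°  ·
  (3,4): δ = 83.40°  ·
  (3,5): δ = 1.48°  ✓
  (4,5): δ = 98.08°  ·
antipodal pairs: 4

count = 4; pairs: (0,3), (1,4), (2,4), (3,5)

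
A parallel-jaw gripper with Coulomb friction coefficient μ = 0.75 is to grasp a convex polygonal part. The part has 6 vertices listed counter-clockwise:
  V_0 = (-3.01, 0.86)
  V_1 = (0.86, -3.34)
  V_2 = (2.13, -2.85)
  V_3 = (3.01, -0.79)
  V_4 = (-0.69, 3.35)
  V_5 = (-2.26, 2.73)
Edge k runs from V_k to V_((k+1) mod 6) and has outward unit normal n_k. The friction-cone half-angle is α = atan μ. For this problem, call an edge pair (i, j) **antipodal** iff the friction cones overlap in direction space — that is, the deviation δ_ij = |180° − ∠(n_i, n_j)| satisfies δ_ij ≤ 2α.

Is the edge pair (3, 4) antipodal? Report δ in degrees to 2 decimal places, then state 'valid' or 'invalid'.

α = atan 0.75 = 36.87°;  2α = 73.74°
edge 3: e_3 = (-3.70, +4.14);  n_3 = (+0.7456, +0.6664)
edge 4: e_4 = (-1.57, -0.62);  n_4 = (-0.3673, +0.9301)
∠(n_3, n_4) = 69.76°
δ = |180° − 69.76°| = 110.24°
110.24° > 2α = 73.74°  →  invalid

δ = 110.24°, invalid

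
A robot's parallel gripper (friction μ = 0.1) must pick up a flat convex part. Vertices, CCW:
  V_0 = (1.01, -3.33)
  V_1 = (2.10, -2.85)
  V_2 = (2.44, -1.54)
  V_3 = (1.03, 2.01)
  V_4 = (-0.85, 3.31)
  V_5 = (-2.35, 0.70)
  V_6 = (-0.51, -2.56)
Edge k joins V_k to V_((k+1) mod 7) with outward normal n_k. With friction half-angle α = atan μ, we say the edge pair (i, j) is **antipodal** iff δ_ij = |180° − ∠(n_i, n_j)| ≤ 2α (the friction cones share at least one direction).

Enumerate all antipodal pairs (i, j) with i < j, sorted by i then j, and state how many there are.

count = 2; pairs: (2,5), (3,6)

α = atan 0.1 = 5.71°;  2α = 11.42°
n_0 = (+0.4030, -0.9152)
n_1 = (+0.9679, -0.2512)
n_2 = (+0.9294, +0.3691)
n_3 = (+0.5688, +0.8225)
n_4 = (-0.8670, +0.4983)
n_5 = (-0.8709, -0.4915)
n_6 = (-0.4519, -0.8921)
  (0,1): δ = 128.32°  ·
  (0,2): δ = 92.10°  ·
  (0,3): δ = 58.43°  ·
  (0,4): δ = 36.35°  ·
  (0,5): δ = 95.67°  ·
  (0,6): δ = 129.37°  ·
  (1,2): δ = 143.79°  ·
  (1,3): δ = 110.11°  ·
  (1,4): δ = 15.34°  ·
  (1,5): δ = 43.99°  ·
  (1,6): δ = 77.68°  ·
  (2,3): δ = 146.33°  ·
  (2,4): δ = 51.55°  ·
  (2,5): δ = 7.78°  ✓
  (2,6): δ = 41.47°  ·
  (3,4): δ = 85.22°  ·
  (3,5): δ = 25.90°  ·
  (3,6): δ = 7.80°  ✓
  (4,5): δ = 120.67°  ·
  (4,6): δ = 86.98°  ·
  (5,6): δ = 146.31°  ·
antipodal pairs: 2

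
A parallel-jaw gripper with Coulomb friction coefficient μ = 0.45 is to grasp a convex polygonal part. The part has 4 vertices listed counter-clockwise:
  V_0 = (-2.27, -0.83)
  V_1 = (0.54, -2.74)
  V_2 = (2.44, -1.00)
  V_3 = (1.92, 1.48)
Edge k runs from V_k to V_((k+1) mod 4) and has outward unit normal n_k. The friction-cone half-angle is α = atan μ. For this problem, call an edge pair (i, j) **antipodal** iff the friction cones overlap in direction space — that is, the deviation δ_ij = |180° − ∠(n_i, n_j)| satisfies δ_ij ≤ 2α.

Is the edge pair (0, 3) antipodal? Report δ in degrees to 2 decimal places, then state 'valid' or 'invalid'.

α = atan 0.45 = 24.23°;  2α = 48.46°
edge 0: e_0 = (+2.81, -1.91);  n_0 = (-0.5621, -0.8270)
edge 3: e_3 = (-4.19, -2.31);  n_3 = (-0.4828, +0.8757)
∠(n_0, n_3) = 116.93°
δ = |180° − 116.93°| = 63.07°
63.07° > 2α = 48.46°  →  invalid

δ = 63.07°, invalid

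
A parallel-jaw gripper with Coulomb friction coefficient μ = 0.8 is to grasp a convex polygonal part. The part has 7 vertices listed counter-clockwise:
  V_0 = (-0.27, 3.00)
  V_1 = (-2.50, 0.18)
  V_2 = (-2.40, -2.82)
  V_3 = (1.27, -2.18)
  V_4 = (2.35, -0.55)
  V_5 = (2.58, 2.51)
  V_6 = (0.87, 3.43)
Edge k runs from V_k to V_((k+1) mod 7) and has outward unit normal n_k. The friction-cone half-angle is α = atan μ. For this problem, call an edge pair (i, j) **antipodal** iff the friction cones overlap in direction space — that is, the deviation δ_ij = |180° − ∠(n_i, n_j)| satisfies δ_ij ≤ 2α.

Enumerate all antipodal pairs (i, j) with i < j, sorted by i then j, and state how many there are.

count = 10; pairs: (0,2), (0,3), (0,4), (1,3), (1,4), (1,5), (2,5), (2,6), (3,6), (4,6)

α = atan 0.8 = 38.66°;  2α = 77.32°
n_0 = (-0.7844, +0.6203)
n_1 = (-0.9994, -0.0333)
n_2 = (+0.1718, -0.9851)
n_3 = (+0.8336, -0.5523)
n_4 = (+0.9972, -0.0750)
n_5 = (+0.4738, +0.8806)
n_6 = (-0.3529, +0.9357)
  (0,1): δ = 139.75°  ·
  (0,2): δ = 41.77°  ✓
  (0,3): δ = 4.81°  ✓
  (0,4): δ = 34.04°  ✓
  (0,5): δ = 100.06°  ·
  (0,6): δ = 149.00°  ·
  (1,2): δ = 82.02°  ·
  (1,3): δ = 35.44°  ✓
  (1,4): δ = 6.21°  ✓
  (1,5): δ = 59.81°  ✓
  (1,6): δ = 108.76°  ·
  (2,3): δ = 133.42°  ·
  (2,4): δ = 104.19°  ·
  (2,5): δ = 38.17°  ✓
  (2,6): δ = 10.77°  ✓
  (3,4): δ = 150.77°  ·
  (3,5): δ = 84.75°  ·
  (3,6): δ = 35.81°  ✓
  (4,5): δ = 113.98°  ·
  (4,6): δ = 65.04°  ✓
  (5,6): δ = 131.05°  ·
antipodal pairs: 10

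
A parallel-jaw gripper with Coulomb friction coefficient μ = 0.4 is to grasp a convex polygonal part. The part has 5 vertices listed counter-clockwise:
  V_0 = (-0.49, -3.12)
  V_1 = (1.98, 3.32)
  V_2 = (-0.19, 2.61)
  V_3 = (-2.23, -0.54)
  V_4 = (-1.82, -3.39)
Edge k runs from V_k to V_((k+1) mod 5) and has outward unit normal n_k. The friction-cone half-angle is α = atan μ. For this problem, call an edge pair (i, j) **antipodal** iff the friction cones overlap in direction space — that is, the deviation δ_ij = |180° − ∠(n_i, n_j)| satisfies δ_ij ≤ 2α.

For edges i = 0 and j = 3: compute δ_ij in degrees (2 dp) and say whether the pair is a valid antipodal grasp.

α = atan 0.4 = 21.80°;  2α = 43.60°
edge 0: e_0 = (+2.47, +6.44);  n_0 = (+0.9337, -0.3581)
edge 3: e_3 = (+0.41, -2.85);  n_3 = (-0.9898, -0.1424)
∠(n_0, n_3) = 150.83°
δ = |180° − 150.83°| = 29.17°
29.17° ≤ 2α = 43.60°  →  valid

δ = 29.17°, valid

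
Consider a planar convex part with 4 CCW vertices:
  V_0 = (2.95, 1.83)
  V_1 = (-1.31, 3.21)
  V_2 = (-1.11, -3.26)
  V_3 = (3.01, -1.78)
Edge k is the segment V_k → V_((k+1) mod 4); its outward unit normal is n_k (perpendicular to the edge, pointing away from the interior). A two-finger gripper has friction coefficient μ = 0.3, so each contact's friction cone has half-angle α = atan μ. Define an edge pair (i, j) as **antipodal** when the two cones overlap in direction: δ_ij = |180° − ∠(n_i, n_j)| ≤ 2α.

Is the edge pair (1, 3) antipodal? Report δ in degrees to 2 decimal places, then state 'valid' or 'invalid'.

δ = 0.82°, valid

α = atan 0.3 = 16.70°;  2α = 33.40°
edge 1: e_1 = (+0.20, -6.47);  n_1 = (-0.9995, -0.0309)
edge 3: e_3 = (-0.06, +3.61);  n_3 = (+0.9999, +0.0166)
∠(n_1, n_3) = 179.18°
δ = |180° − 179.18°| = 0.82°
0.82° ≤ 2α = 33.40°  →  valid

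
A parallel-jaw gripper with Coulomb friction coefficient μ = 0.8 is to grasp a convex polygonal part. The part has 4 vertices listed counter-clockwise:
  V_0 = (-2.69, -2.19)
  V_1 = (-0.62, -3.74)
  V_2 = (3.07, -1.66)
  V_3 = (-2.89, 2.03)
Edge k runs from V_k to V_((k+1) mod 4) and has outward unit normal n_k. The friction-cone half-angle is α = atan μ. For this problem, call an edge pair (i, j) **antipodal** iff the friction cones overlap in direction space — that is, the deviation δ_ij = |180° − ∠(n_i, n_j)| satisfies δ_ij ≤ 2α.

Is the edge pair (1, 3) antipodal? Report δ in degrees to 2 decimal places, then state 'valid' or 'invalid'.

δ = 63.30°, valid

α = atan 0.8 = 38.66°;  2α = 77.32°
edge 1: e_1 = (+3.69, +2.08);  n_1 = (+0.4910, -0.8711)
edge 3: e_3 = (+0.20, -4.22);  n_3 = (-0.9989, -0.0473)
∠(n_1, n_3) = 116.70°
δ = |180° − 116.70°| = 63.30°
63.30° ≤ 2α = 77.32°  →  valid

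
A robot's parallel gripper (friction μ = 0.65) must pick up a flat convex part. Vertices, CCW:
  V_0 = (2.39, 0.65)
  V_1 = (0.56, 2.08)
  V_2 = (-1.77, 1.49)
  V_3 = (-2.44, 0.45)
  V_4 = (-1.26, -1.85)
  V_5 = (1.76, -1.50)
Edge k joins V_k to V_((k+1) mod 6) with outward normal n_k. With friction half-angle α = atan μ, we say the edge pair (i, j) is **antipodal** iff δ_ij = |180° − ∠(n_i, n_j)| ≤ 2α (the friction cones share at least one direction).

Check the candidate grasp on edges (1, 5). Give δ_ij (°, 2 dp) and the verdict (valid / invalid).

δ = 59.46°, valid

α = atan 0.65 = 33.02°;  2α = 66.05°
edge 1: e_1 = (-2.33, -0.59);  n_1 = (-0.2455, +0.9694)
edge 5: e_5 = (+0.63, +2.15);  n_5 = (+0.9596, -0.2812)
∠(n_1, n_5) = 120.54°
δ = |180° − 120.54°| = 59.46°
59.46° ≤ 2α = 66.05°  →  valid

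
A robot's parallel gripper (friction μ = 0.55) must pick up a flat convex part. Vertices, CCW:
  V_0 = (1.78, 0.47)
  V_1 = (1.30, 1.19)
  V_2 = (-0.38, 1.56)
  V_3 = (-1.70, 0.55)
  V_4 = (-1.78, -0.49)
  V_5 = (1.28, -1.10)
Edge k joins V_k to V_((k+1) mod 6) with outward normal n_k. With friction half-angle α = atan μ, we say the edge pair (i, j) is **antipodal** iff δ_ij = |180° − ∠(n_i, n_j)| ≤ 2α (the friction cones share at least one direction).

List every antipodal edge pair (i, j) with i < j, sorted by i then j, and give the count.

α = atan 0.55 = 28.81°;  2α = 57.62°
n_0 = (+0.8321, +0.5547)
n_1 = (+0.2151, +0.9766)
n_2 = (-0.6077, +0.7942)
n_3 = (-0.9971, +0.0767)
n_4 = (-0.1955, -0.9807)
n_5 = (+0.9528, -0.3035)
  (0,1): δ = 136.11°  ·
  (0,2): δ = 86.27°  ·
  (0,3): δ = 38.09°  ✓
  (0,4): δ = 45.04°  ✓
  (0,5): δ = 128.64°  ·
  (1,2): δ = 130.16°  ·
  (1,3): δ = 81.98°  ·
  (1,4): δ = 1.15°  ✓
  (1,5): δ = 84.76°  ·
  (2,3): δ = 131.82°  ·
  (2,4): δ = 48.70°  ✓
  (2,5): δ = 34.91°  ✓
  (3,4): δ = 96.88°  ·
  (3,5): δ = 13.27°  ✓
  (4,5): δ = 96.39°  ·
antipodal pairs: 6

count = 6; pairs: (0,3), (0,4), (1,4), (2,4), (2,5), (3,5)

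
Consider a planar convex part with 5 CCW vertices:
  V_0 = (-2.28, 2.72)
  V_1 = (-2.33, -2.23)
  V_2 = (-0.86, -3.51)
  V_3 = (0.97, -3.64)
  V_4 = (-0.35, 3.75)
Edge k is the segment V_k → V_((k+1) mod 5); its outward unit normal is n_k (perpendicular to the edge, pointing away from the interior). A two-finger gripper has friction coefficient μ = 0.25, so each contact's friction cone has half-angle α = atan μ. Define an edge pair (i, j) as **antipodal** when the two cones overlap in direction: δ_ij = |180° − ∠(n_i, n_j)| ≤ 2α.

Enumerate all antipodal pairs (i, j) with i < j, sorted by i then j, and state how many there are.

α = atan 0.25 = 14.04°;  2α = 28.07°
n_0 = (-0.9999, +0.0101)
n_1 = (-0.6567, -0.7542)
n_2 = (-0.0709, -0.9975)
n_3 = (+0.9844, +0.1758)
n_4 = (-0.4708, +0.8822)
  (0,1): δ = 130.47°  ·
  (0,2): δ = 93.48°  ·
  (0,3): δ = 10.71°  ✓
  (0,4): δ = 118.67°  ·
  (1,2): δ = 143.02°  ·
  (1,3): δ = 38.82°  ·
  (1,4): δ = 69.14°  ·
  (2,3): δ = 75.81°  ·
  (2,4): δ = 32.15°  ·
  (3,4): δ = 72.04°  ·
antipodal pairs: 1

count = 1; pairs: (0,3)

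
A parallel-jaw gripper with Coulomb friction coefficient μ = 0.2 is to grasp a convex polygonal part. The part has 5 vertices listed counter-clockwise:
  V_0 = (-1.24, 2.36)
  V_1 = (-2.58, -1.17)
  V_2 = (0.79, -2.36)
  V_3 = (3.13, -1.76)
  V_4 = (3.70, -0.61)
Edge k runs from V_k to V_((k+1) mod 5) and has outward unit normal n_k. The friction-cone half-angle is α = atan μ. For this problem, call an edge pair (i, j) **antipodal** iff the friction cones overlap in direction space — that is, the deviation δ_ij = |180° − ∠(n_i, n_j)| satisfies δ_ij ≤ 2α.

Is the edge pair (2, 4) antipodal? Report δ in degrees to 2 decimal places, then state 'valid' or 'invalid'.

δ = 45.40°, invalid

α = atan 0.2 = 11.31°;  2α = 22.62°
edge 2: e_2 = (+2.34, +0.60);  n_2 = (+0.2484, -0.9687)
edge 4: e_4 = (-4.94, +2.97);  n_4 = (+0.5153, +0.8570)
∠(n_2, n_4) = 134.60°
δ = |180° − 134.60°| = 45.40°
45.40° > 2α = 22.62°  →  invalid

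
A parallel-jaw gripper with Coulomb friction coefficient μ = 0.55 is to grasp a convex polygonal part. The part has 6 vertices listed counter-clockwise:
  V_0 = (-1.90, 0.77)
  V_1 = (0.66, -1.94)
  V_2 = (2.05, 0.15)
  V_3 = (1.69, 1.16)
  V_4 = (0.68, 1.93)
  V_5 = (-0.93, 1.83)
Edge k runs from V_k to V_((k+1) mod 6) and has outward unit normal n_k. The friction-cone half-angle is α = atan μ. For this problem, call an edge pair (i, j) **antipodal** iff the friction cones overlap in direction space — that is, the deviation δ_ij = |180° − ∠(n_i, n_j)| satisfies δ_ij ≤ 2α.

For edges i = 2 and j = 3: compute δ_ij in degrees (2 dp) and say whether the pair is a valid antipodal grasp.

δ = 146.94°, invalid

α = atan 0.55 = 28.81°;  2α = 57.62°
edge 2: e_2 = (-0.36, +1.01);  n_2 = (+0.9420, +0.3357)
edge 3: e_3 = (-1.01, +0.77);  n_3 = (+0.6063, +0.7953)
∠(n_2, n_3) = 33.06°
δ = |180° − 33.06°| = 146.94°
146.94° > 2α = 57.62°  →  invalid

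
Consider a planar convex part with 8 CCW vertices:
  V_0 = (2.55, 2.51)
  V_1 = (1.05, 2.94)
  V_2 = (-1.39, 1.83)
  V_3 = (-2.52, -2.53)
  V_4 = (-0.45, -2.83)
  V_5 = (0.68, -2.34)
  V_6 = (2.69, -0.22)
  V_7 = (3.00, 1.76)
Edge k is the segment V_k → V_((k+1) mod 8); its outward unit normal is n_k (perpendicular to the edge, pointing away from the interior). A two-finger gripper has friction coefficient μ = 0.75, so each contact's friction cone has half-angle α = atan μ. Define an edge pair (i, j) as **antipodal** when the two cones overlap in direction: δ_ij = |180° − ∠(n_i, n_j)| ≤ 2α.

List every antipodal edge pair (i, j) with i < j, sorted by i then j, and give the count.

count = 12; pairs: (0,3), (0,4), (0,5), (1,3), (1,4), (1,5), (1,6), (2,4), (2,5), (2,6), (2,7), (3,7)

α = atan 0.75 = 36.87°;  2α = 73.74°
n_0 = (+0.2756, +0.9613)
n_1 = (-0.4141, +0.9102)
n_2 = (-0.9680, +0.2509)
n_3 = (-0.1434, -0.9897)
n_4 = (+0.3978, -0.9175)
n_5 = (+0.7257, -0.6880)
n_6 = (+0.9880, -0.1547)
n_7 = (+0.8575, +0.5145)
  (0,1): δ = 139.54°  ·
  (0,2): δ = 88.53°  ·
  (0,3): δ = 7.75°  ✓
  (0,4): δ = 39.44°  ✓
  (0,5): δ = 62.52°  ✓
  (0,6): δ = 97.10°  ·
  (0,7): δ = 136.96°  ·
  (1,2): δ = 128.99°  ·
  (1,3): δ = 32.71°  ✓
  (1,4): δ = 1.02°  ✓
  (1,5): δ = 22.06°  ✓
  (1,6): δ = 56.64°  ✓
  (1,7): δ = 96.50°  ·
  (2,3): δ = 83.72°  ·
  (2,4): δ = 52.03°  ✓
  (2,5): δ = 28.94°  ✓
  (2,6): δ = 5.63°  ✓
  (2,7): δ = 45.49°  ✓
  (3,4): δ = 148.31°  ·
  (3,5): δ = 125.23°  ·
  (3,6): δ = 90.65°  ·
  (3,7): δ = 50.79°  ✓
  (4,5): δ = 156.92°  ·
  (4,6): δ = 122.34°  ·
  (4,7): δ = 82.48°  ·
  (5,6): δ = 145.42°  ·
  (5,7): δ = 105.56°  ·
  (6,7): δ = 140.14°  ·
antipodal pairs: 12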